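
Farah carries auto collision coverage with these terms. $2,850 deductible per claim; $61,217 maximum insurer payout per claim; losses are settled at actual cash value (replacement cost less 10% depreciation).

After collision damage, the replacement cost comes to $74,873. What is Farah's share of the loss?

At 10% depreciation, ACV = $74,873 − $7,487.30 = $67,385.70.
Less the $2,850 deductible: $67,385.70 − $2,850 = $64,535.70.
$64,535.70 exceeds the $61,217 limit, so the insurer pays the limit: $61,217.
Driver's share is the uncovered remainder: $74,873 − $61,217 = $13,656.

$13,656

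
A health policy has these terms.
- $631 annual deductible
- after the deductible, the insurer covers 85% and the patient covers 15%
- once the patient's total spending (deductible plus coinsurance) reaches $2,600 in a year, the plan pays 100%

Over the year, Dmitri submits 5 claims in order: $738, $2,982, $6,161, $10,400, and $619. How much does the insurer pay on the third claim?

$5,236.85

#1 ($738): deductible takes $631, $107 remains; 15% of $107 = $16.05. Cost to patient: $647.05. OOP to date $647.05. Insurer: $738 − $647.05 = $90.95.
#2 ($2,982): 15% coinsurance on $2,982 = $447.30. Cost to patient: $447.30. OOP to date $1,094.35. Insurer: $2,982 − $447.30 = $2,534.70.
#3 ($6,161): deductible already satisfied, so patient's share is 15% × $6,161 = $924.15. Patient pays $924.15; OOP now $2,018.50. Insurer: $6,161 − $924.15 = $5,236.85.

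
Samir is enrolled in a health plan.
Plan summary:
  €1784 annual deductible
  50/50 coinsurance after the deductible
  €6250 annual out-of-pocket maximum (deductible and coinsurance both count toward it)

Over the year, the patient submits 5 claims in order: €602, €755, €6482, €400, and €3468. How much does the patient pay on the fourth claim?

Bill 1, €602: fully absorbed by the deductible. Patient pays €602; OOP now €602.
Bill 2, €755: entire amount goes to the deductible. Patient pays €755; OOP now €1357.
Bill 3, €6482: €427 to deductible, leaving €6055; patient's 50% is €3027.50. Patient pays €3454.50; OOP now €4811.50.
Bill 4, €400: deductible already satisfied, so patient's share is 50% × €400 = €200. Patient pays €200; OOP now €5011.50.

€200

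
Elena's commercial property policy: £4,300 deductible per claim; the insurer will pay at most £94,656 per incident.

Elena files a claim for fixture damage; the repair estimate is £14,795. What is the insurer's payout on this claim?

£10,495

Subtract the deductible: £14,795 − £4,300 = £10,495.
£10,495 ≤ £94,656, so the limit doesn't bind; insurer pays £10,495.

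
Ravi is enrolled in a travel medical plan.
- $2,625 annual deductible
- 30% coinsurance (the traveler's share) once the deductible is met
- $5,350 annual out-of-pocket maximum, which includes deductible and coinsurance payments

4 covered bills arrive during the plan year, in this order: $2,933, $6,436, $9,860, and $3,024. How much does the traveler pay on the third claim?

$701.80

Bill 1, $2,933: $2,625 to deductible, leaving $308; traveler's 30% is $92.40. Traveler pays $2,717.40; OOP now $2,717.40.
Bill 2, $6,436: deductible met; 30% of $6,436 = $1,930.80. Cost to traveler: $1,930.80. OOP to date $4,648.20.
Bill 3, $9,860: deductible already satisfied, so traveler's share is 30% × $9,860 = $2,958. Adding that to $4,648.20 gives $7,606.20, past the $5,350 cap; traveler pays only $5,350 − $4,648.20 = $701.80.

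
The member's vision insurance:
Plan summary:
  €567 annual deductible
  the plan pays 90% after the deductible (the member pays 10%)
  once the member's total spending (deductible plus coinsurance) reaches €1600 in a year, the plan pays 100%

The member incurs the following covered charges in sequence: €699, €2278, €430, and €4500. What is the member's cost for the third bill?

€43

Claim 1 — €699: €567 to deductible, leaving €132; coinsurance €132 × 10% = €13.20. Cost to member: €580.20. OOP to date €580.20.
Claim 2 — €2278: deductible already satisfied, so member's share is 10% × €2278 = €227.80. Member pays €227.80; OOP now €808.
Claim 3 — €430: deductible met; 10% of €430 = €43. Cost to member: €43. OOP to date €851.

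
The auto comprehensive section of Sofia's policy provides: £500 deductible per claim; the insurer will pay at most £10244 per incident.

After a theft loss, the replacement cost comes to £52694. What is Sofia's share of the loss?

Less the £500 deductible: £52694 − £500 = £52194.
The £10244 per-incident cap binds; insurer pays £10244.
Out of pocket: £52694 − £10244 = £42450.

£42450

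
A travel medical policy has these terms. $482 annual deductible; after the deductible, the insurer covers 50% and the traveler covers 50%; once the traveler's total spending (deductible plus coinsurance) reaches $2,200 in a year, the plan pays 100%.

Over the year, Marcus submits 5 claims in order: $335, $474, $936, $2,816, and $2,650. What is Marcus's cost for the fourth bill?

$1,086.50

Bill 1, $335: all of it applies to the deductible. Traveler owes $335 (running OOP $335).
Bill 2, $474: $147 to deductible, leaving $327; traveler's 50% is $163.50. Cost to traveler: $310.50. OOP to date $645.50.
Bill 3, $936: 50% coinsurance on $936 = $468. Traveler pays $468; OOP now $1,113.50.
Bill 4, $2,816: deductible already satisfied, so traveler's share is 50% × $2,816 = $1,408. Adding that to $1,113.50 gives $2,521.50, past the $2,200 cap; traveler pays only $2,200 − $1,113.50 = $1,086.50.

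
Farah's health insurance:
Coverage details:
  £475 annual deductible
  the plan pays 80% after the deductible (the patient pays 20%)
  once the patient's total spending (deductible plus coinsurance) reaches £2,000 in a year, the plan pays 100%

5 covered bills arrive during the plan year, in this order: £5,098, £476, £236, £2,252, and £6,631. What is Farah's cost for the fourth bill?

£450.40

#1 (£5,098): deductible takes £475, £4,623 remains; 20% of £4,623 = £924.60. Cost to patient: £1,399.60. OOP to date £1,399.60.
#2 (£476): 20% coinsurance on £476 = £95.20. Patient pays £95.20; OOP now £1,494.80.
#3 (£236): 20% coinsurance on £236 = £47.20. Patient pays £47.20; OOP now £1,542.
#4 (£2,252): 20% coinsurance on £2,252 = £450.40. Cost to patient: £450.40. OOP to date £1,992.40.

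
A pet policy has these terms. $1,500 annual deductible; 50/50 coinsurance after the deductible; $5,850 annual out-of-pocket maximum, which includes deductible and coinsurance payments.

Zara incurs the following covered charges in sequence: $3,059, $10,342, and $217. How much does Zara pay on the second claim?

$3,570.50

Claim 1 ($3,059): $1,500 finishes the deductible; $1,559 goes to coinsurance; owner's 50% is $779.50. Owner owes $2,279.50 (running OOP $2,279.50).
Claim 2 ($10,342): 50% coinsurance on $10,342 = $5,171. OOP would hit $7,450.50 > $5,850, so the cap limits the owner to $5,850 − $2,279.50 = $3,570.50.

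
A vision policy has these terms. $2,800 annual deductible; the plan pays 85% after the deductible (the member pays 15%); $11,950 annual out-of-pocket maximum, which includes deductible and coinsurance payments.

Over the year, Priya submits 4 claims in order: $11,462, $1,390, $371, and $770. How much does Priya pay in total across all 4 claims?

Bill 1, $11,462: deductible takes $2,800, $8,662 remains; 15% of $8,662 = $1,299.30. Member pays $4,099.30; OOP now $4,099.30.
Bill 2, $1,390: deductible already satisfied, so member's share is 15% × $1,390 = $208.50. Cost to member: $208.50. OOP to date $4,307.80.
Bill 3, $371: deductible already satisfied, so member's share is 15% × $371 = $55.65. Member pays $55.65; OOP now $4,363.45.
Bill 4, $770: 15% coinsurance on $770 = $115.50. Cost to member: $115.50. OOP to date $4,478.95.
Total paid by the member: $4,099.30 + $208.50 + $55.65 + $115.50 = $4,478.95.

$4,478.95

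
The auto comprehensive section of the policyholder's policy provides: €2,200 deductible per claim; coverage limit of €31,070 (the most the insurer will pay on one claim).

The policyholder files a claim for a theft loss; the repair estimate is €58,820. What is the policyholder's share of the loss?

€27,750

Less the €2,200 deductible: €58,820 − €2,200 = €56,620.
€56,620 exceeds the €31,070 limit, so the insurer pays the limit: €31,070.
Out of pocket: €58,820 − €31,070 = €27,750.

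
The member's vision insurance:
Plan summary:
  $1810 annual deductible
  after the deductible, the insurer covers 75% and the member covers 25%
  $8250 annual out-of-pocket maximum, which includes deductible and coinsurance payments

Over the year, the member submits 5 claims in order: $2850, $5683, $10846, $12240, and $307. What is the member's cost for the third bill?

Claim 1 ($2850): $1810 finishes the deductible; $1040 goes to coinsurance; 25% of $1040 = $260. Cost to member: $2070. OOP to date $2070.
Claim 2 ($5683): deductible already satisfied, so member's share is 25% × $5683 = $1420.75. Cost to member: $1420.75. OOP to date $3490.75.
Claim 3 ($10846): deductible already satisfied, so member's share is 25% × $10846 = $2711.50. Member pays $2711.50; OOP now $6202.25.

$2711.50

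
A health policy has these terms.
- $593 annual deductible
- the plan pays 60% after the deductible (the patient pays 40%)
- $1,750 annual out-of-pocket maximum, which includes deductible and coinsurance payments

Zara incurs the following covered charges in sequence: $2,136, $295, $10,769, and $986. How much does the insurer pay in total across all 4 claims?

Claim 1 ($2,136): $593 to deductible, leaving $1,543; patient's 40% is $617.20. Patient pays $1,210.20; OOP now $1,210.20. Insurer: $2,136 − $1,210.20 = $925.80.
Claim 2 ($295): deductible met; 40% of $295 = $118. Patient pays $118; OOP now $1,328.20. Plan pays $295 − $118 = $177.
Claim 3 ($10,769): deductible met; 40% of $10,769 = $4,307.60. OOP would hit $5,635.80 > $1,750, so the cap limits the patient to $1,750 − $1,328.20 = $421.80. Insurer: $10,769 − $421.80 = $10,347.20.
Claim 4 ($986): deductible already satisfied, so patient's share is 40% × $986 = $394.40. Adding that to $1,750 gives $2,144.40, past the $1,750 cap; patient pays only $1,750 − $1,750 = $0. Plan pays $986 − $0 = $986.
Insurer total: $925.80 + $177 + $10,347.20 + $986 = $12,436.

$12,436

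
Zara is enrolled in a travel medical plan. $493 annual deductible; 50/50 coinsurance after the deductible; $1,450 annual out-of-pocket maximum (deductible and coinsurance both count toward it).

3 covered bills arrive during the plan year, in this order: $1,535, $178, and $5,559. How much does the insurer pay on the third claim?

#1 ($1,535): deductible takes $493, $1,042 remains; coinsurance $1,042 × 50% = $521. Traveler pays $1,014; OOP now $1,014. Insurer: $1,535 − $1,014 = $521.
#2 ($178): deductible already satisfied, so traveler's share is 50% × $178 = $89. Traveler owes $89 (running OOP $1,103). Plan pays $178 − $89 = $89.
#3 ($5,559): deductible already satisfied, so traveler's share is 50% × $5,559 = $2,779.50. Adding that to $1,103 gives $3,882.50, past the $1,450 cap; traveler pays only $1,450 − $1,103 = $347. Insurer: $5,559 − $347 = $5,212.

$5,212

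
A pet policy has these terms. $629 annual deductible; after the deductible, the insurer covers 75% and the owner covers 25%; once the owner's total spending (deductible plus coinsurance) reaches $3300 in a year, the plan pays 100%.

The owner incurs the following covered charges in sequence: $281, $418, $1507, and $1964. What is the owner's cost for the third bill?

Claim 1 — $281: all of it applies to the deductible. Owner owes $281 (running OOP $281).
Claim 2 — $418: deductible takes $348, $70 remains; 25% of $70 = $17.50. Owner owes $365.50 (running OOP $646.50).
Claim 3 — $1507: deductible met; 25% of $1507 = $376.75. Owner owes $376.75 (running OOP $1023.25).

$376.75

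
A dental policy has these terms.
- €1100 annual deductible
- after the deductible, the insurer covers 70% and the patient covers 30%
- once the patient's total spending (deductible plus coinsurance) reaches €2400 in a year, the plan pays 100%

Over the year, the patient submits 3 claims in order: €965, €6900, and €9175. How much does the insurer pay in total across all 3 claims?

€14640

Bill 1, €965: all of it applies to the deductible. Patient pays €965; OOP now €965. Insurer: €965 − €965 = €0.
Bill 2, €6900: deductible takes €135, €6765 remains; coinsurance €6765 × 30% = €2029.50. Deductible plus coinsurance: €135 + €2029.50 = €2164.50. Adding that to €965 gives €3129.50, past the €2400 cap; patient pays only €2400 − €965 = €1435. Plan pays €6900 − €1435 = €5465.
Bill 3, €9175: deductible met; 30% of €9175 = €2752.50. OOP would hit €5152.50 > €2400, so the cap limits the patient to €2400 − €2400 = €0. Insurer: €9175 − €0 = €9175.
Insurer total: €0 + €5465 + €9175 = €14640.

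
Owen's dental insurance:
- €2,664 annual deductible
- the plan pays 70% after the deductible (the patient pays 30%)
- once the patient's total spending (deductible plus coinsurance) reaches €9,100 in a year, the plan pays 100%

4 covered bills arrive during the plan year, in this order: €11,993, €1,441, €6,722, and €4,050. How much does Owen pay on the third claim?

€2,016.60

Claim 1 — €11,993: €2,664 to deductible, leaving €9,329; patient's 30% is €2,798.70. Patient owes €5,462.70 (running OOP €5,462.70).
Claim 2 — €1,441: 30% coinsurance on €1,441 = €432.30. Cost to patient: €432.30. OOP to date €5,895.
Claim 3 — €6,722: 30% coinsurance on €6,722 = €2,016.60. Cost to patient: €2,016.60. OOP to date €7,911.60.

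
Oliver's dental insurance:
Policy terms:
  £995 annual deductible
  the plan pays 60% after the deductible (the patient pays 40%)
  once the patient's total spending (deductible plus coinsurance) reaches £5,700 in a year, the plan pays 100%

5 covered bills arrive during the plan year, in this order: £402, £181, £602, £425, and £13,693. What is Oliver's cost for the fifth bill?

£4,459

#1 (£402): entire amount goes to the deductible. Patient pays £402; OOP now £402.
#2 (£181): fully absorbed by the deductible. Patient pays £181; OOP now £583.
#3 (£602): £412 finishes the deductible; £190 goes to coinsurance; patient's 40% is £76. Patient pays £488; OOP now £1,071.
#4 (£425): deductible met; 40% of £425 = £170. Patient owes £170 (running OOP £1,241).
#5 (£13,693): deductible already satisfied, so patient's share is 40% × £13,693 = £5,477.20. That would push OOP to £6,718.20, over the £5,700 cap, so patient pays £5,700 − £1,241 = £4,459.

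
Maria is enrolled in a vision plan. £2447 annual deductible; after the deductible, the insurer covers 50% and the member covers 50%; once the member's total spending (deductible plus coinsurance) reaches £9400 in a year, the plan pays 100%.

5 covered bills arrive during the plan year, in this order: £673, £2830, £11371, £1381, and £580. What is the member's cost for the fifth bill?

#1 (£673): all of it applies to the deductible. Member owes £673 (running OOP £673).
#2 (£2830): deductible takes £1774, £1056 remains; member's 50% is £528. Cost to member: £2302. OOP to date £2975.
#3 (£11371): 50% coinsurance on £11371 = £5685.50. Cost to member: £5685.50. OOP to date £8660.50.
#4 (£1381): 50% coinsurance on £1381 = £690.50. Member pays £690.50; OOP now £9351.
#5 (£580): deductible already satisfied, so member's share is 50% × £580 = £290. OOP would hit £9641 > £9400, so the cap limits the member to £9400 − £9351 = £49.

£49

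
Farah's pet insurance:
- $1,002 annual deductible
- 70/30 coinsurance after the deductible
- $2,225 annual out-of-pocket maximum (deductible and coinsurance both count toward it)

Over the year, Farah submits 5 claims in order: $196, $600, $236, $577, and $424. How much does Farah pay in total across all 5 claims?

Claim 1 ($196): entire amount goes to the deductible. Owner pays $196; OOP now $196.
Claim 2 ($600): entire amount goes to the deductible. Cost to owner: $600. OOP to date $796.
Claim 3 ($236): deductible takes $206, $30 remains; owner's 30% is $9. Owner owes $215 (running OOP $1,011).
Claim 4 ($577): deductible met; 30% of $577 = $173.10. Cost to owner: $173.10. OOP to date $1,184.10.
Claim 5 ($424): deductible met; 30% of $424 = $127.20. Owner pays $127.20; OOP now $1,311.30.
Summing the owner's payments: $196 + $600 + $215 + $173.10 + $127.20 = $1,311.30.

$1,311.30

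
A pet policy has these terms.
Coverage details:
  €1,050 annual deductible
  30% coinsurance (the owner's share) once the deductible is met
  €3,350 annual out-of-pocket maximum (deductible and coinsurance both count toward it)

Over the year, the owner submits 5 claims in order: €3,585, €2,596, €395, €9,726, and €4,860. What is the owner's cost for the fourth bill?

Bill 1, €3,585: €1,050 to deductible, leaving €2,535; owner's 30% is €760.50. Owner owes €1,810.50 (running OOP €1,810.50).
Bill 2, €2,596: deductible met; 30% of €2,596 = €778.80. Owner owes €778.80 (running OOP €2,589.30).
Bill 3, €395: deductible met; 30% of €395 = €118.50. Owner owes €118.50 (running OOP €2,707.80).
Bill 4, €9,726: 30% coinsurance on €9,726 = €2,917.80. Adding that to €2,707.80 gives €5,625.60, past the €3,350 cap; owner pays only €3,350 − €2,707.80 = €642.20.

€642.20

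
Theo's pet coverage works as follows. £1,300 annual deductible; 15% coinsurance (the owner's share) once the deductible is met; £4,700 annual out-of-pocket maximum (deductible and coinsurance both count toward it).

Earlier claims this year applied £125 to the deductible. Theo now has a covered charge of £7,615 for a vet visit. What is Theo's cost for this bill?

Deductible still to meet: £1,300 − £125 = £1,175.
The remaining £6,440 (= £7,615 − £1,175) moves to coinsurance.
15% of £6,440 = £966 falls to the owner.
Owner responsibility before any cap: £1,175 + £966 = £2,141.
Total out-of-pocket so far would be £125 + £2,141 = £2,266, below the £4,700 cap — no reduction.

£2,141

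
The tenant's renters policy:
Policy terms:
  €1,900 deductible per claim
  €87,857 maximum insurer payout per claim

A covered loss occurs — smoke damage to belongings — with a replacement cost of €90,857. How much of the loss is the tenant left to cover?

After the deductible, €90,857 − €1,900 = €88,957 remains.
The €87,857 per-incident cap binds; insurer pays €87,857.
Out of pocket: €90,857 − €87,857 = €3,000.

€3,000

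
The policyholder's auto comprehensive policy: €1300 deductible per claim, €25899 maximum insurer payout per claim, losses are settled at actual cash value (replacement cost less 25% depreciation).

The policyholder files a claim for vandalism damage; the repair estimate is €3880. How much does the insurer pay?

Depreciate 25%: the covered value is €3880 × 0.75 = €2910.
After the deductible, €2910 − €1300 = €1610 remains.
€1610 is within the €25899 limit, so the insurer pays €1610.

€1610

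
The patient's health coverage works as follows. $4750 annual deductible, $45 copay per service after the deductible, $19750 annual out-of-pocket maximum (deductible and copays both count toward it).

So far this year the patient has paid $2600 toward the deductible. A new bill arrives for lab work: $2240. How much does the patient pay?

$2600 of the $4750 deductible is already met, leaving $2150.
After the $2150 deductible portion, $2240 − $2150 = $90 is subject to the copay.
Copay on this service: $45.
That puts the patient's cost at $2150 + $45 = $2195 before any cap.
Cumulative spending $2600 + $2195 = $4795 stays under the $19750 maximum.

$2195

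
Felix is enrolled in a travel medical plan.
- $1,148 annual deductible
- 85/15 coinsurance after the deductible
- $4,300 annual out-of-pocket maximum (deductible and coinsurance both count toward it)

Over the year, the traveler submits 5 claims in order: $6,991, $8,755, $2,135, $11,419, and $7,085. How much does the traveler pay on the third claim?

$320.25

#1 ($6,991): $1,148 finishes the deductible; $5,843 goes to coinsurance; traveler's 15% is $876.45. Traveler owes $2,024.45 (running OOP $2,024.45).
#2 ($8,755): deductible already satisfied, so traveler's share is 15% × $8,755 = $1,313.25. Cost to traveler: $1,313.25. OOP to date $3,337.70.
#3 ($2,135): deductible met; 15% of $2,135 = $320.25. Traveler pays $320.25; OOP now $3,657.95.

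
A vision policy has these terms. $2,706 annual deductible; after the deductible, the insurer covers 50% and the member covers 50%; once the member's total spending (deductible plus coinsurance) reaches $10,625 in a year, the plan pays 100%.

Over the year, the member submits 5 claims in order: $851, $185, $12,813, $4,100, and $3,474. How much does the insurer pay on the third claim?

$5,571.50

#1 ($851): fully absorbed by the deductible. Member owes $851 (running OOP $851). Plan pays $851 − $851 = $0.
#2 ($185): fully absorbed by the deductible. Member pays $185; OOP now $1,036. Insurer: $185 − $185 = $0.
#3 ($12,813): $1,670 finishes the deductible; $11,143 goes to coinsurance; member's 50% is $5,571.50. Cost to member: $7,241.50. OOP to date $8,277.50. Insurer: $12,813 − $7,241.50 = $5,571.50.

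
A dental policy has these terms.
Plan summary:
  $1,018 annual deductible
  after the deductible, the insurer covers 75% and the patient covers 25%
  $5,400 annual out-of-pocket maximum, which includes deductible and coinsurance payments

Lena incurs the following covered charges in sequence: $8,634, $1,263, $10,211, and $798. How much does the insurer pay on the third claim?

Bill 1, $8,634: $1,018 finishes the deductible; $7,616 goes to coinsurance; 25% of $7,616 = $1,904. Patient owes $2,922 (running OOP $2,922). Insurer: $8,634 − $2,922 = $5,712.
Bill 2, $1,263: deductible already satisfied, so patient's share is 25% × $1,263 = $315.75. Patient pays $315.75; OOP now $3,237.75. Plan pays $1,263 − $315.75 = $947.25.
Bill 3, $10,211: 25% coinsurance on $10,211 = $2,552.75. OOP would hit $5,790.50 > $5,400, so the cap limits the patient to $5,400 − $3,237.75 = $2,162.25. Plan pays $10,211 − $2,162.25 = $8,048.75.

$8,048.75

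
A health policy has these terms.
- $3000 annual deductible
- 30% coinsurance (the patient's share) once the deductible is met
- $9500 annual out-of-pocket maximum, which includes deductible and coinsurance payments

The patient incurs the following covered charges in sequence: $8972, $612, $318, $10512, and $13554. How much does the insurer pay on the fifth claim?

$12278.20

Claim 1 — $8972: $3000 finishes the deductible; $5972 goes to coinsurance; coinsurance $5972 × 30% = $1791.60. Patient owes $4791.60 (running OOP $4791.60). Plan pays $8972 − $4791.60 = $4180.40.
Claim 2 — $612: deductible already satisfied, so patient's share is 30% × $612 = $183.60. Patient owes $183.60 (running OOP $4975.20). Plan pays $612 − $183.60 = $428.40.
Claim 3 — $318: 30% coinsurance on $318 = $95.40. Cost to patient: $95.40. OOP to date $5070.60. Plan pays $318 − $95.40 = $222.60.
Claim 4 — $10512: 30% coinsurance on $10512 = $3153.60. Patient owes $3153.60 (running OOP $8224.20). Insurer: $10512 − $3153.60 = $7358.40.
Claim 5 — $13554: 30% coinsurance on $13554 = $4066.20. Adding that to $8224.20 gives $12290.40, past the $9500 cap; patient pays only $9500 − $8224.20 = $1275.80. Plan pays $13554 − $1275.80 = $12278.20.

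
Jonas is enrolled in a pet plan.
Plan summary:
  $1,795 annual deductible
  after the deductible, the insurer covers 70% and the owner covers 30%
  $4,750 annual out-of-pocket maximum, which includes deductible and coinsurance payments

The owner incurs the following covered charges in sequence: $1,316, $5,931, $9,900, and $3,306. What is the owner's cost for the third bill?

Claim 1 ($1,316): fully absorbed by the deductible. Owner owes $1,316 (running OOP $1,316).
Claim 2 ($5,931): $479 to deductible, leaving $5,452; owner's 30% is $1,635.60. Cost to owner: $2,114.60. OOP to date $3,430.60.
Claim 3 ($9,900): deductible met; 30% of $9,900 = $2,970. That would push OOP to $6,400.60, over the $4,750 cap, so owner pays $4,750 − $3,430.60 = $1,319.40.

$1,319.40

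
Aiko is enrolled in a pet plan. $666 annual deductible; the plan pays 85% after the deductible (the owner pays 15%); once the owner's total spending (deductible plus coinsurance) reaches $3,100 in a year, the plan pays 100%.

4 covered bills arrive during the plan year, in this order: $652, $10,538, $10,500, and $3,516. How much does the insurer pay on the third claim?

Bill 1, $652: fully absorbed by the deductible. Owner owes $652 (running OOP $652). Insurer: $652 − $652 = $0.
Bill 2, $10,538: $14 finishes the deductible; $10,524 goes to coinsurance; 15% of $10,524 = $1,578.60. Owner pays $1,592.60; OOP now $2,244.60. Insurer: $10,538 − $1,592.60 = $8,945.40.
Bill 3, $10,500: deductible met; 15% of $10,500 = $1,575. That would push OOP to $3,819.60, over the $3,100 cap, so owner pays $3,100 − $2,244.60 = $855.40. Plan pays $10,500 − $855.40 = $9,644.60.

$9,644.60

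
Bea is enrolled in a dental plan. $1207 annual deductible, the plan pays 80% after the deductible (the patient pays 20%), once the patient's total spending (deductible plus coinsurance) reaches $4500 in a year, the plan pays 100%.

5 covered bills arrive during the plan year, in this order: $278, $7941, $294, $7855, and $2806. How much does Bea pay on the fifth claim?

Claim 1 ($278): fully absorbed by the deductible. Cost to patient: $278. OOP to date $278.
Claim 2 ($7941): deductible takes $929, $7012 remains; patient's 20% is $1402.40. Cost to patient: $2331.40. OOP to date $2609.40.
Claim 3 ($294): deductible already satisfied, so patient's share is 20% × $294 = $58.80. Patient pays $58.80; OOP now $2668.20.
Claim 4 ($7855): deductible already satisfied, so patient's share is 20% × $7855 = $1571. Patient owes $1571 (running OOP $4239.20).
Claim 5 ($2806): deductible met; 20% of $2806 = $561.20. That would push OOP to $4800.40, over the $4500 cap, so patient pays $4500 − $4239.20 = $260.80.

$260.80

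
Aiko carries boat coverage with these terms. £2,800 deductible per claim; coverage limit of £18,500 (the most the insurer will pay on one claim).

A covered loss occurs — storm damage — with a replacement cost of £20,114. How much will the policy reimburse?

£17,314

Subtract the deductible: £20,114 − £2,800 = £17,314.
That's under the £18,500 cap, so the insurer reimburses the full £17,314.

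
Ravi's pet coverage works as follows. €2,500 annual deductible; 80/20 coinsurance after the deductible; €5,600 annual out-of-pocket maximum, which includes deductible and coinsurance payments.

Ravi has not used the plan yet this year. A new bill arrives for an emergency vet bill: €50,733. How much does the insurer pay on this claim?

The full €2,500 deductible is still open; €2,500 of this bill applies to it.
The remaining €48,233 (= €50,733 − €2,500) moves to coinsurance.
Coinsurance: €48,233 × 20% = €9,646.60.
So the owner owes €2,500 + €9,646.60 = €12,146.60 before any cap.
Year-to-date out-of-pocket would reach €0 + €12,146.60 = €12,146.60, above the €5,600 maximum, so the owner pays only €5,600 − €0 = €5,600.
Insurer pays the balance: €50,733 − €5,600 = €45,133.

€45,133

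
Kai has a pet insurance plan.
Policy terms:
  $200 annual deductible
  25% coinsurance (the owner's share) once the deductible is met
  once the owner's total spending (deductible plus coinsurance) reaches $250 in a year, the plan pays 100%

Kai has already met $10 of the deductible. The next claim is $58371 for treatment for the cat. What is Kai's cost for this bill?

Remaining deductible: $200 − $10 = $190.
That leaves $58371 − $190 = $58181 for coinsurance.
Coinsurance: $58181 × 25% = $14545.25.
That puts the owner's cost at $190 + $14545.25 = $14735.25 before any cap.
Year-to-date out-of-pocket would reach $10 + $14735.25 = $14745.25, above the $250 maximum, so the owner pays only $250 − $10 = $240.

$240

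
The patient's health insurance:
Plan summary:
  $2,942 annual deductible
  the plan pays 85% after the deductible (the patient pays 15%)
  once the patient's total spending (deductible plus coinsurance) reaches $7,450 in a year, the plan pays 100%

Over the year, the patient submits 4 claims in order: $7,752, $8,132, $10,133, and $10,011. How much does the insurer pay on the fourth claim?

$8,964.25

#1 ($7,752): $2,942 to deductible, leaving $4,810; patient's 15% is $721.50. Patient owes $3,663.50 (running OOP $3,663.50). Insurer: $7,752 − $3,663.50 = $4,088.50.
#2 ($8,132): deductible met; 15% of $8,132 = $1,219.80. Cost to patient: $1,219.80. OOP to date $4,883.30. Plan pays $8,132 − $1,219.80 = $6,912.20.
#3 ($10,133): deductible met; 15% of $10,133 = $1,519.95. Patient owes $1,519.95 (running OOP $6,403.25). Insurer: $10,133 − $1,519.95 = $8,613.05.
#4 ($10,011): 15% coinsurance on $10,011 = $1,501.65. Adding that to $6,403.25 gives $7,904.90, past the $7,450 cap; patient pays only $7,450 − $6,403.25 = $1,046.75. Plan pays $10,011 − $1,046.75 = $8,964.25.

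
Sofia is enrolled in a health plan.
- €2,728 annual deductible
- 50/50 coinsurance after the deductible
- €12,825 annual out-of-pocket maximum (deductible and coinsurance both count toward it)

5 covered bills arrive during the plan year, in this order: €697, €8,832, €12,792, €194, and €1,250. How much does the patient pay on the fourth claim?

€97

Claim 1 (€697): all of it applies to the deductible. Patient pays €697; OOP now €697.
Claim 2 (€8,832): €2,031 finishes the deductible; €6,801 goes to coinsurance; patient's 50% is €3,400.50. Patient pays €5,431.50; OOP now €6,128.50.
Claim 3 (€12,792): deductible already satisfied, so patient's share is 50% × €12,792 = €6,396. Patient pays €6,396; OOP now €12,524.50.
Claim 4 (€194): deductible met; 50% of €194 = €97. Cost to patient: €97. OOP to date €12,621.50.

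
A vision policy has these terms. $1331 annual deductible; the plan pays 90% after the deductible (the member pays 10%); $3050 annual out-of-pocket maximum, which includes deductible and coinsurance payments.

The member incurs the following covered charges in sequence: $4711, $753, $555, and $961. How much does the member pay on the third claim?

$55.50

#1 ($4711): deductible takes $1331, $3380 remains; coinsurance $3380 × 10% = $338. Cost to member: $1669. OOP to date $1669.
#2 ($753): deductible already satisfied, so member's share is 10% × $753 = $75.30. Member pays $75.30; OOP now $1744.30.
#3 ($555): 10% coinsurance on $555 = $55.50. Member owes $55.50 (running OOP $1799.80).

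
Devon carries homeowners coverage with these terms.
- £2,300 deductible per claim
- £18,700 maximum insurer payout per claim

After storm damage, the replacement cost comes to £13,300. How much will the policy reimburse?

£11,000

After the deductible, £13,300 − £2,300 = £11,000 remains.
£11,000 ≤ £18,700, so the limit doesn't bind; insurer pays £11,000.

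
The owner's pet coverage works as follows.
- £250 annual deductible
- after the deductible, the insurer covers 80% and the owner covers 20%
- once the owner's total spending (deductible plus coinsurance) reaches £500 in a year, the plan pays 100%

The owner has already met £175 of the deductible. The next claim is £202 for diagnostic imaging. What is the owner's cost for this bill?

£100.40

£175 of the £250 deductible is already met, leaving £75.
That leaves £202 − £75 = £127 for coinsurance.
Coinsurance: £127 × 20% = £25.40.
That puts the owner's cost at £75 + £25.40 = £100.40 before any cap.
Year-to-date out-of-pocket becomes £175 + £100.40 = £275.40, still under the £500 maximum, so no cap applies.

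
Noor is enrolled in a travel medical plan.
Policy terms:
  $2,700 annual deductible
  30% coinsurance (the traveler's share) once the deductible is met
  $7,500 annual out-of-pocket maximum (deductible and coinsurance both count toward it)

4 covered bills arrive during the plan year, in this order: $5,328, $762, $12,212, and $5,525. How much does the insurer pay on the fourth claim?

#1 ($5,328): deductible takes $2,700, $2,628 remains; traveler's 30% is $788.40. Traveler owes $3,488.40 (running OOP $3,488.40). Plan pays $5,328 − $3,488.40 = $1,839.60.
#2 ($762): 30% coinsurance on $762 = $228.60. Traveler pays $228.60; OOP now $3,717. Insurer: $762 − $228.60 = $533.40.
#3 ($12,212): deductible met; 30% of $12,212 = $3,663.60. Cost to traveler: $3,663.60. OOP to date $7,380.60. Plan pays $12,212 − $3,663.60 = $8,548.40.
#4 ($5,525): deductible met; 30% of $5,525 = $1,657.50. That would push OOP to $9,038.10, over the $7,500 cap, so traveler pays $7,500 − $7,380.60 = $119.40. Plan pays $5,525 − $119.40 = $5,405.60.

$5,405.60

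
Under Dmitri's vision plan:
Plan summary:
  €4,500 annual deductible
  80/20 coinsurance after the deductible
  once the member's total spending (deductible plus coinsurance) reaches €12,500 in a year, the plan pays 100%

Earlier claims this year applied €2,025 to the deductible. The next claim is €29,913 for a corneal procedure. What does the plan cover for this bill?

€2,025 of the €4,500 deductible is already met, leaving €2,475.
After the €2,475 deductible portion, €29,913 − €2,475 = €27,438 is subject to coinsurance.
20% of €27,438 = €5,487.60 falls to the member.
So the member owes €2,475 + €5,487.60 = €7,962.60 before any cap.
Year-to-date out-of-pocket becomes €2,025 + €7,962.60 = €9,987.60, still under the €12,500 maximum, so no cap applies.
Insurer pays the balance: €29,913 − €7,962.60 = €21,950.40.

€21,950.40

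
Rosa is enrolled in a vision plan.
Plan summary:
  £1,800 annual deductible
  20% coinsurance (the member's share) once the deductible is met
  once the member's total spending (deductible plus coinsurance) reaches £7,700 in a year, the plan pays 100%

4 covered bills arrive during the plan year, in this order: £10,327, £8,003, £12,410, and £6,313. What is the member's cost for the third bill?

£2,482

Claim 1 — £10,327: deductible takes £1,800, £8,527 remains; coinsurance £8,527 × 20% = £1,705.40. Member owes £3,505.40 (running OOP £3,505.40).
Claim 2 — £8,003: deductible met; 20% of £8,003 = £1,600.60. Cost to member: £1,600.60. OOP to date £5,106.
Claim 3 — £12,410: deductible met; 20% of £12,410 = £2,482. Member owes £2,482 (running OOP £7,588).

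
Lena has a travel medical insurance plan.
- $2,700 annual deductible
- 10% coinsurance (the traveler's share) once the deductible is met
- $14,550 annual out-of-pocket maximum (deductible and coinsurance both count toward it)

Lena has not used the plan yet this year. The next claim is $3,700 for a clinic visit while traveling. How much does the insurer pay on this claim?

$900

Deductible not yet touched, so the first $2,700 of the bill goes to the deductible.
That leaves $3,700 − $2,700 = $1,000 for coinsurance.
10% of $1,000 = $100 falls to the traveler.
So the traveler owes $2,700 + $100 = $2,800 before any cap.
Year-to-date out-of-pocket becomes $0 + $2,800 = $2,800, still under the $14,550 maximum, so no cap applies.
The plan picks up $3,700 − $2,800 = $900.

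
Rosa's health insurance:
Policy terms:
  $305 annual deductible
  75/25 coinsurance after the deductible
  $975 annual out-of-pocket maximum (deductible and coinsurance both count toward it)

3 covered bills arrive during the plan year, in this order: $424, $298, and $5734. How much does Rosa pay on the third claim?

$565.75

Claim 1 ($424): $305 finishes the deductible; $119 goes to coinsurance; 25% of $119 = $29.75. Cost to patient: $334.75. OOP to date $334.75.
Claim 2 ($298): deductible already satisfied, so patient's share is 25% × $298 = $74.50. Patient owes $74.50 (running OOP $409.25).
Claim 3 ($5734): deductible already satisfied, so patient's share is 25% × $5734 = $1433.50. That would push OOP to $1842.75, over the $975 cap, so patient pays $975 − $409.25 = $565.75.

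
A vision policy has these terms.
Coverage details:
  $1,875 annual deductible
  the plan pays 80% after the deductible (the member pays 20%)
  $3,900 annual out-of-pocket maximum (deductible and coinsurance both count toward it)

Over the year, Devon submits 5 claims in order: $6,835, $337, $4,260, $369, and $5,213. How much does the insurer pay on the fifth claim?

Claim 1 ($6,835): deductible takes $1,875, $4,960 remains; member's 20% is $992. Member owes $2,867 (running OOP $2,867). Insurer: $6,835 − $2,867 = $3,968.
Claim 2 ($337): deductible met; 20% of $337 = $67.40. Member owes $67.40 (running OOP $2,934.40). Insurer: $337 − $67.40 = $269.60.
Claim 3 ($4,260): deductible met; 20% of $4,260 = $852. Cost to member: $852. OOP to date $3,786.40. Plan pays $4,260 − $852 = $3,408.
Claim 4 ($369): deductible already satisfied, so member's share is 20% × $369 = $73.80. Member pays $73.80; OOP now $3,860.20. Insurer: $369 − $73.80 = $295.20.
Claim 5 ($5,213): 20% coinsurance on $5,213 = $1,042.60. OOP would hit $4,902.80 > $3,900, so the cap limits the member to $3,900 − $3,860.20 = $39.80. Plan pays $5,213 − $39.80 = $5,173.20.

$5,173.20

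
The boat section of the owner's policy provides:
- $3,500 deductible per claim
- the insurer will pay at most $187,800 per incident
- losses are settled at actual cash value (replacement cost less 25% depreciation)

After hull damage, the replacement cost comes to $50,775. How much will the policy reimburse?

Actual cash value after 25% depreciation: $50,775 × 75% = $38,081.25.
Less the $3,500 deductible: $38,081.25 − $3,500 = $34,581.25.
That's under the $187,800 cap, so the insurer reimburses the full $34,581.25.

$34,581.25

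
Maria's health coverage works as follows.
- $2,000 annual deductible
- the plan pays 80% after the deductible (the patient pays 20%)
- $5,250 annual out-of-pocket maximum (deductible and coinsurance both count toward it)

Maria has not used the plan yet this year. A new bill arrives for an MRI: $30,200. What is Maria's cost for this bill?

Nothing has been paid toward the $2,000 deductible, so the first $2,000 of this charge is applied there.
After the $2,000 deductible portion, $30,200 − $2,000 = $28,200 is subject to coinsurance.
20% of $28,200 = $5,640 falls to the patient.
So the patient owes $2,000 + $5,640 = $7,640 before any cap.
Year-to-date out-of-pocket would reach $0 + $7,640 = $7,640, above the $5,250 maximum, so the patient pays only $5,250 − $0 = $5,250.

$5,250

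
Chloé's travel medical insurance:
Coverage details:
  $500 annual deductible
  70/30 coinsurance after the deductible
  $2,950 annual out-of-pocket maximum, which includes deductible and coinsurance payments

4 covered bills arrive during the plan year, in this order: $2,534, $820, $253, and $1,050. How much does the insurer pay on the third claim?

Claim 1 — $2,534: deductible takes $500, $2,034 remains; coinsurance $2,034 × 30% = $610.20. Cost to traveler: $1,110.20. OOP to date $1,110.20. Insurer: $2,534 − $1,110.20 = $1,423.80.
Claim 2 — $820: deductible already satisfied, so traveler's share is 30% × $820 = $246. Traveler owes $246 (running OOP $1,356.20). Insurer: $820 − $246 = $574.
Claim 3 — $253: 30% coinsurance on $253 = $75.90. Traveler owes $75.90 (running OOP $1,432.10). Insurer: $253 − $75.90 = $177.10.

$177.10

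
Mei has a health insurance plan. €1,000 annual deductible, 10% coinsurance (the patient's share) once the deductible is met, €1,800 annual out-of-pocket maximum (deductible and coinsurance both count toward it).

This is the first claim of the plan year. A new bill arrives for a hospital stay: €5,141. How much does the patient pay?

€1,414.10

Deductible not yet touched, so the first €1,000 of the bill goes to the deductible.
After the €1,000 deductible portion, €5,141 − €1,000 = €4,141 is subject to coinsurance.
Coinsurance: €4,141 × 10% = €414.10.
That puts the patient's cost at €1,000 + €414.10 = €1,414.10 before any cap.
Total out-of-pocket so far would be €0 + €1,414.10 = €1,414.10, below the €1,800 cap — no reduction.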